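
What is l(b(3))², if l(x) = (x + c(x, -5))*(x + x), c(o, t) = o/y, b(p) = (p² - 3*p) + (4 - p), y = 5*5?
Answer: 2704/625 ≈ 4.3264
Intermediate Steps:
y = 25
b(p) = 4 + p² - 4*p
c(o, t) = o/25
l(x) = 52*x²/25 (l(x) = (x + x/25)*(x + x) = (26*x/25)*(2*x) = 52*x²/25)
l(b(3))² = (52*(4 + 3² - 4*3)²/25)² = (52*(4 + 9 - 12)²/25)² = ((52/25)*1²)² = ((52/25)*1)² = (52/25)² = 2704/625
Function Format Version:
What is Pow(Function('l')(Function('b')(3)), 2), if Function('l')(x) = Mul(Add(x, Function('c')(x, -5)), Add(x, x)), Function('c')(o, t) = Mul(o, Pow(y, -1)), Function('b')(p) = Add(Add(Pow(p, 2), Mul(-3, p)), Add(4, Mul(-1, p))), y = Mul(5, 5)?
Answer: Rational(2704, 625) ≈ 4.3264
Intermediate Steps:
y = 25
Function('b')(p) = Add(4, Pow(p, 2), Mul(-4, p))
Function('c')(o, t) = Mul(Rational(1, 25), o) (Function('c')(o, t) = Mul(o, Pow(25, -1)) = Mul(o, Rational(1, 25)) = Mul(Rational(1, 25), o))
Function('l')(x) = Mul(Rational(52, 25), Pow(x, 2)) (Function('l')(x) = Mul(Add(x, Mul(Rational(1, 25), x)), Add(x, x)) = Mul(Mul(Rational(26, 25), x), Mul(2, x)) = Mul(Rational(52, 25), Pow(x, 2)))
Pow(Function('l')(Function('b')(3)), 2) = Pow(Mul(Rational(52, 25), Pow(Add(4, Pow(3, 2), Mul(-4, 3)), 2)), 2) = Pow(Mul(Rational(52, 25), Pow(Add(4, 9, -12), 2)), 2) = Pow(Mul(Rational(52, 25), Pow(1, 2)), 2) = Pow(Mul(Rational(52, 25), 1), 2) = Pow(Rational(52, 25), 2) = Rational(2704, 625)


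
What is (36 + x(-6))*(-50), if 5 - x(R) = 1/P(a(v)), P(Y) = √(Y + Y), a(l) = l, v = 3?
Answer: -2050 + 25*√6/3 ≈ -2029.6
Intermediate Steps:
P(Y) = √2*√Y (P(Y) = √(2*Y) = √2*√Y)
x(R) = 5 - √6/6 (x(R) = 5 - 1/(√2*√3) = 5 - 1/(√6) = 5 - √6/6)
(36 + x(-6))*(-50) = (36 + (5 - √6/6))*(-50) = (41 - √6/6)*(-50) = -2050 + 25*√6/3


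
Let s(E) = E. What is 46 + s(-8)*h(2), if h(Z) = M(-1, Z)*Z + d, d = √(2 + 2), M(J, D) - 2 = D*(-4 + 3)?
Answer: 30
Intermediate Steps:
M(J, D) = 2 - D (M(J, D) = 2 + D*(-4 + 3) = 2 + D*(-1) = 2 - D)
d = 2 (d = √4 = 2)
h(Z) = 2 + Z*(2 - Z) (h(Z) = (2 - Z)*Z + 2 = Z*(2 - Z) + 2 = 2 + Z*(2 - Z))
46 + s(-8)*h(2) = 46 - 8*(2 - 1*2*(-2 + 2)) = 46 - 8*(2 - 1*2*0) = 46 - 8*(2 + 0) = 46 - 8*2 = 46 - 16 = 30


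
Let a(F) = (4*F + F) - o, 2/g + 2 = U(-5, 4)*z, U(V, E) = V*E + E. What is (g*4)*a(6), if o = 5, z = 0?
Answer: -100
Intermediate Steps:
U(V, E) = E + E*V (U(V, E) = E*V + E = E + E*V)
g = -1 (g = 2/(-2 + (4*(1 - 5))*0) = 2/(-2 + (4*(-4))*0) = 2/(-2 - 16*0) = 2/(-2 + 0) = 2/(-2) = 2*(-½) = -1)
a(F) = -5 + 5*F (a(F) = (4*F + F) - 1*5 = 5*F - 5 = -5 + 5*F)
(g*4)*a(6) = (-1*4)*(-5 + 5*6) = -4*(-5 + 30) = -4*25 = -100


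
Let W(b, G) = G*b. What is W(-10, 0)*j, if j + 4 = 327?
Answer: 0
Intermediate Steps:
j = 323 (j = -4 + 327 = 323)
W(-10, 0)*j = (0*(-10))*323 = 0*323 = 0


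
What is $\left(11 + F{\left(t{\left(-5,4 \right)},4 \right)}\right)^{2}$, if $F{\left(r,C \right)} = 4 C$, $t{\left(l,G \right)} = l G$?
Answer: $729$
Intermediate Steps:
$t{\left(l,G \right)} = G l$
$\left(11 + F{\left(t{\left(-5,4 \right)},4 \right)}\right)^{2} = \left(11 + 4 \cdot 4\right)^{2} = \left(11 + 16\right)^{2} = 27^{2} = 729$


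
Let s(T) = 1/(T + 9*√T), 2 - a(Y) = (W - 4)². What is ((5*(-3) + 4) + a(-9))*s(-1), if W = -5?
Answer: 45/41 + 405*I/41 ≈ 1.0976 + 9.8781*I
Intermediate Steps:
a(Y) = -79 (a(Y) = 2 - (-5 - 4)² = 2 - 1*(-9)² = 2 - 1*81 = 2 - 81 = -79)
((5*(-3) + 4) + a(-9))*s(-1) = ((5*(-3) + 4) - 79)/(-1 + 9*√(-1)) = ((-15 + 4) - 79)/(-1 + 9*I) = (-11 - 79)*((-1 - 9*I)/82) = -45*(-1 - 9*I)/41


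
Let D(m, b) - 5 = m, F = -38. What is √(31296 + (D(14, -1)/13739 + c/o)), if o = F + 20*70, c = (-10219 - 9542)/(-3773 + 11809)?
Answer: √401175649880795086831534/3580328444 ≈ 176.91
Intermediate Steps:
D(m, b) = 5 + m
c = -2823/1148 (c = -19761/8036 = -19761*1/8036 = -2823/1148 ≈ -2.4591)
o = 1362 (o = -38 + 20*70 = -38 + 1400 = 1362)
√(31296 + (D(14, -1)/13739 + c/o)) = √(31296 + ((5 + 14)/13739 - 2823/1148/1362)) = √(31296 + (19*(1/13739) - 2823/1148*1/1362)) = √(31296 + (19/13739 - 941/521192)) = √(31296 - 3025751/7160656888) = √(224099914941097/7160656888) = √401175649880795086831534/3580328444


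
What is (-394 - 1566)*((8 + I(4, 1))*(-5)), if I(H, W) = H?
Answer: 117600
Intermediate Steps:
(-394 - 1566)*((8 + I(4, 1))*(-5)) = (-394 - 1566)*((8 + 4)*(-5)) = -23520*(-5) = -1960*(-60) = 117600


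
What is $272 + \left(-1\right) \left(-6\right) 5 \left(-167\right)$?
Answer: $-4738$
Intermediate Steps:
$272 + \left(-1\right) \left(-6\right) 5 \left(-167\right) = 272 + 6 \cdot 5 \left(-167\right) = 272 + 30 \left(-167\right) = 272 - 5010 = -4738$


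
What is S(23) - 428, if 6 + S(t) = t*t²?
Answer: 11733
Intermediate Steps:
S(t) = -6 + t³ (S(t) = -6 + t*t² = -6 + t³)
S(23) - 428 = (-6 + 23³) - 428 = (-6 + 12167) - 428 = 12161 - 428 = 11733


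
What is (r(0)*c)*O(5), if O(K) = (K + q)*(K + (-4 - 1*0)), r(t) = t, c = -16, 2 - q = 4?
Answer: 0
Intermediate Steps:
q = -2 (q = 2 - 1*4 = 2 - 4 = -2)
O(K) = (-4 + K)*(-2 + K) (O(K) = (K - 2)*(K + (-4 - 1*0)) = (-2 + K)*(K + (-4 + 0)) = (-2 + K)*(K - 4) = (-2 + K)*(-4 + K) = (-4 + K)*(-2 + K))
(r(0)*c)*O(5) = (0*(-16))*(8 + 5**2 - 6*5) = 0*(8 + 25 - 30) = 0*3 = 0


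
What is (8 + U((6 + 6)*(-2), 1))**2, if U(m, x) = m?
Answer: 256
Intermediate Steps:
(8 + U((6 + 6)*(-2), 1))**2 = (8 + (6 + 6)*(-2))**2 = (8 + 12*(-2))**2 = (8 - 24)**2 = (-16)**2 = 256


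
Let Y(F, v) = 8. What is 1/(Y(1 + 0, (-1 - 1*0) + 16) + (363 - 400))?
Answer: -1/29 ≈ -0.034483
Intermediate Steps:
1/(Y(1 + 0, (-1 - 1*0) + 16) + (363 - 400)) = 1/(8 + (363 - 400)) = 1/(8 - 37) = 1/(-29) = -1/29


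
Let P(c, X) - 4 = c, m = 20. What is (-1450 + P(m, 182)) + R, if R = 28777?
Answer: 27351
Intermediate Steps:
P(c, X) = 4 + c
(-1450 + P(m, 182)) + R = (-1450 + (4 + 20)) + 28777 = (-1450 + 24) + 28777 = -1426 + 28777 = 27351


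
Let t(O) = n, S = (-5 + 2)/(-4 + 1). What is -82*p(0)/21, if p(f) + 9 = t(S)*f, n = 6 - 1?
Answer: 246/7 ≈ 35.143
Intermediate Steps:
S = 1 (S = -3/(-3) = -3*(-⅓) = 1)
n = 5
t(O) = 5
p(f) = -9 + 5*f
-82*p(0)/21 = -82*(-9 + 5*0)/21 = -82*(-9 + 0)/21 = -(-738)/21 = -82*(-3/7) = 246/7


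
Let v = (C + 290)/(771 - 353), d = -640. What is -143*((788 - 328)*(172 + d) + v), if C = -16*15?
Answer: 584915435/19 ≈ 3.0785e+7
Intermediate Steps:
C = -240
v = 25/209 (v = (-240 + 290)/(771 - 353) = 50/418 = 50*(1/418) = 25/209 ≈ 0.11962)
-143*((788 - 328)*(172 + d) + v) = -143*((788 - 328)*(172 - 640) + 25/209) = -143*(460*(-468) + 25/209) = -143*(-215280 + 25/209) = -143*(-44993495/209) = 584915435/19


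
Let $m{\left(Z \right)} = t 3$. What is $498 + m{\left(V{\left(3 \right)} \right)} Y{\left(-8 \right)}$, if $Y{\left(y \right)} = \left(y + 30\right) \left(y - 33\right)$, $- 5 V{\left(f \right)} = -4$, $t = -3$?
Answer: $8616$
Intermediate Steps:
$V{\left(f \right)} = \frac{4}{5}$ ($V{\left(f \right)} = \left(- \frac{1}{5}\right) \left(-4\right) = \frac{4}{5}$)
$Y{\left(y \right)} = \left(-33 + y\right) \left(30 + y\right)$ ($Y{\left(y \right)} = \left(30 + y\right) \left(-33 + y\right) = \left(-33 + y\right) \left(30 + y\right)$)
$m{\left(Z \right)} = -9$ ($m{\left(Z \right)} = \left(-3\right) 3 = -9$)
$498 + m{\left(V{\left(3 \right)} \right)} Y{\left(-8 \right)} = 498 - 9 \left(-990 + \left(-8\right)^{2} - -24\right) = 498 - 9 \left(-990 + 64 + 24\right) = 498 - -8118 = 498 + 8118 = 8616$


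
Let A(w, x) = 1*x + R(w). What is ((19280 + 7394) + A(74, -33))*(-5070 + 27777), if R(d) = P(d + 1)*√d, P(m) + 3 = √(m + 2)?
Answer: 604937187 + 22707*√74*(-3 + √77) ≈ 6.0607e+8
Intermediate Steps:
P(m) = -3 + √(2 + m) (P(m) = -3 + √(m + 2) = -3 + √(2 + m))
R(d) = √d*(-3 + √(3 + d)) (R(d) = (-3 + √(2 + (d + 1)))*√d = (-3 + √(2 + (1 + d)))*√d = (-3 + √(3 + d))*√d = √d*(-3 + √(3 + d)))
A(w, x) = x + √w*(-3 + √(3 + w)) (A(w, x) = 1*x + √w*(-3 + √(3 + w)) = x + √w*(-3 + √(3 + w)))
((19280 + 7394) + A(74, -33))*(-5070 + 27777) = ((19280 + 7394) + (-33 + √74*(-3 + √(3 + 74))))*(-5070 + 27777) = (26674 + (-33 + √74*(-3 + √77)))*22707 = (26641 + √74*(-3 + √77))*22707 = 604937187 + 22707*√74*(-3 + √77)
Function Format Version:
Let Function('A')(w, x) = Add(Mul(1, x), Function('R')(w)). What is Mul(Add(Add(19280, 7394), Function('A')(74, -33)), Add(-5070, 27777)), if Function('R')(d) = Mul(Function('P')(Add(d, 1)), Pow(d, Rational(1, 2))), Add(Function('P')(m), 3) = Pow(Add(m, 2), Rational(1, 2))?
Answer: Add(604937187, Mul(22707, Pow(74, Rational(1, 2)), Add(-3, Pow(77, Rational(1, 2))))) ≈ 6.0607e+8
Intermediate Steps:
Function('P')(m) = Add(-3, Pow(Add(2, m), Rational(1, 2))) (Function('P')(m) = Add(-3, Pow(Add(m, 2), Rational(1, 2))) = Add(-3, Pow(Add(2, m), Rational(1, 2))))
Function('R')(d) = Mul(Pow(d, Rational(1, 2)), Add(-3, Pow(Add(3, d), Rational(1, 2)))) (Function('R')(d) = Mul(Add(-3, Pow(Add(2, Add(d, 1)), Rational(1, 2))), Pow(d, Rational(1, 2))) = Mul(Add(-3, Pow(Add(2, Add(1, d)), Rational(1, 2))), Pow(d, Rational(1, 2))) = Mul(Add(-3, Pow(Add(3, d), Rational(1, 2))), Pow(d, Rational(1, 2))) = Mul(Pow(d, Rational(1, 2)), Add(-3, Pow(Add(3, d), Rational(1, 2)))))
Function('A')(w, x) = Add(x, Mul(Pow(w, Rational(1, 2)), Add(-3, Pow(Add(3, w), Rational(1, 2))))) (Function('A')(w, x) = Add(Mul(1, x), Mul(Pow(w, Rational(1, 2)), Add(-3, Pow(Add(3, w), Rational(1, 2))))) = Add(x, Mul(Pow(w, Rational(1, 2)), Add(-3, Pow(Add(3, w), Rational(1, 2))))))
Mul(Add(Add(19280, 7394), Function('A')(74, -33)), Add(-5070, 27777)) = Mul(Add(Add(19280, 7394), Add(-33, Mul(Pow(74, Rational(1, 2)), Add(-3, Pow(Add(3, 74), Rational(1, 2)))))), Add(-5070, 27777)) = Mul(Add(26674, Add(-33, Mul(Pow(74, Rational(1, 2)), Add(-3, Pow(77, Rational(1, 2)))))), 22707) = Mul(Add(26641, Mul(Pow(74, Rational(1, 2)), Add(-3, Pow(77, Rational(1, 2))))), 22707) = Add(604937187, Mul(22707, Pow(74, Rational(1, 2)), Add(-3, Pow(77, Rational(1, 2)))))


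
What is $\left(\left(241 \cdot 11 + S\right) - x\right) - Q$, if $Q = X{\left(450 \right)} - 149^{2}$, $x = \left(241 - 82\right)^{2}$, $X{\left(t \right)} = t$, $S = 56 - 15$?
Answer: $-838$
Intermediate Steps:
$S = 41$ ($S = 56 - 15 = 41$)
$x = 25281$ ($x = 159^{2} = 25281$)
$Q = -21751$ ($Q = 450 - 149^{2} = 450 - 22201 = -21751$)
$\left(\left(241 \cdot 11 + S\right) - x\right) - Q = \left(\left(241 \cdot 11 + 41\right) - 25281\right) - -21751 = \left(\left(2651 + 41\right) - 25281\right) + 21751 = \left(2692 - 25281\right) + 21751 = -22589 + 21751 = -838$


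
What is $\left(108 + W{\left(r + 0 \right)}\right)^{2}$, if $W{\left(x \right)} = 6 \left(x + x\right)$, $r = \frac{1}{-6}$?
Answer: $11236$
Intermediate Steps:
$r = - \frac{1}{6} \approx -0.16667$
$W{\left(x \right)} = 12 x$ ($W{\left(x \right)} = 6 \cdot 2 x = 12 x$)
$\left(108 + W{\left(r + 0 \right)}\right)^{2} = \left(108 + 12 \left(- \frac{1}{6} + 0\right)\right)^{2} = \left(108 + 12 \left(- \frac{1}{6}\right)\right)^{2} = \left(108 - 2\right)^{2} = 106^{2} = 11236$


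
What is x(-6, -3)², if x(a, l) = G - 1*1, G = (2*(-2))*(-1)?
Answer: 9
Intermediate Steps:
G = 4 (G = -4*(-1) = 4)
x(a, l) = 3 (x(a, l) = 4 - 1*1 = 4 - 1 = 3)
x(-6, -3)² = 3² = 9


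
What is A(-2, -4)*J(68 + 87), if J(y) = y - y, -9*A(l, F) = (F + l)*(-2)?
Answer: 0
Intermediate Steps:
A(l, F) = 2*F/9 + 2*l/9 (A(l, F) = -(F + l)*(-2)/9 = -(-2*F - 2*l)/9 = 2*F/9 + 2*l/9)
J(y) = 0
A(-2, -4)*J(68 + 87) = ((2/9)*(-4) + (2/9)*(-2))*0 = (-8/9 - 4/9)*0 = -4/3*0 = 0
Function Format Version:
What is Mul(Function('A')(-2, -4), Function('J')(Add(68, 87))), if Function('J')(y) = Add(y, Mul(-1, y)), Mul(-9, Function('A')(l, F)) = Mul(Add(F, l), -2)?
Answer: 0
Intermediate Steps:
Function('A')(l, F) = Add(Mul(Rational(2, 9), F), Mul(Rational(2, 9), l)) (Function('A')(l, F) = Mul(Rational(-1, 9), Mul(Add(F, l), -2)) = Mul(Rational(-1, 9), Add(Mul(-2, F), Mul(-2, l))) = Add(Mul(Rational(2, 9), F), Mul(Rational(2, 9), l)))
Function('J')(y) = 0
Mul(Function('A')(-2, -4), Function('J')(Add(68, 87))) = Mul(Add(Mul(Rational(2, 9), -4), Mul(Rational(2, 9), -2)), 0) = Mul(Add(Rational(-8, 9), Rational(-4, 9)), 0) = Mul(Rational(-4, 3), 0) = 0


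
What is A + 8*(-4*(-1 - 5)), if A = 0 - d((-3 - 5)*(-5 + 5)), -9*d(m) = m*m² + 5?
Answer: 1733/9 ≈ 192.56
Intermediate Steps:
d(m) = -5/9 - m³/9 (d(m) = -(m*m² + 5)/9 = -(m³ + 5)/9 = -(5 + m³)/9 = -5/9 - m³/9)
A = 5/9 (A = 0 - (-5/9 - (-5 + 5)³*(-3 - 5)³/9) = 0 - (-5/9 - (-8*0)³/9) = 0 - (-5/9 - ⅑*0³) = 0 - (-5/9 - ⅑*0) = 0 - (-5/9 + 0) = 0 - 1*(-5/9) = 0 + 5/9 = 5/9 ≈ 0.55556)
A + 8*(-4*(-1 - 5)) = 5/9 + 8*(-4*(-1 - 5)) = 5/9 + 8*(-4*(-6)) = 5/9 + 8*24 = 5/9 + 192 = 1733/9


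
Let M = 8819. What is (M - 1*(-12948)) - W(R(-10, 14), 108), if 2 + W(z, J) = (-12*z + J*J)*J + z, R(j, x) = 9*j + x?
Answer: -1336363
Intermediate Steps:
R(j, x) = x + 9*j
W(z, J) = -2 + z + J*(J² - 12*z) (W(z, J) = -2 + ((-12*z + J*J)*J + z) = -2 + ((-12*z + J²)*J + z) = -2 + ((J² - 12*z)*J + z) = -2 + (J*(J² - 12*z) + z) = -2 + (z + J*(J² - 12*z)) = -2 + z + J*(J² - 12*z))
(M - 1*(-12948)) - W(R(-10, 14), 108) = (8819 - 1*(-12948)) - (-2 + (14 + 9*(-10)) + 108³ - 12*108*(14 + 9*(-10))) = (8819 + 12948) - (-2 + (14 - 90) + 1259712 - 12*108*(14 - 90)) = 21767 - (-2 - 76 + 1259712 - 12*108*(-76)) = 21767 - (-2 - 76 + 1259712 + 98496) = 21767 - 1*1358130 = 21767 - 1358130 = -1336363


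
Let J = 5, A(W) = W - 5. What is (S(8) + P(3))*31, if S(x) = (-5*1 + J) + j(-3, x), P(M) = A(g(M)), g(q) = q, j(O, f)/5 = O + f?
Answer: 713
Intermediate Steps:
j(O, f) = 5*O + 5*f (j(O, f) = 5*(O + f) = 5*O + 5*f)
A(W) = -5 + W
P(M) = -5 + M
S(x) = -15 + 5*x (S(x) = (-5*1 + 5) + (5*(-3) + 5*x) = (-5 + 5) + (-15 + 5*x) = 0 + (-15 + 5*x) = -15 + 5*x)
(S(8) + P(3))*31 = ((-15 + 5*8) + (-5 + 3))*31 = ((-15 + 40) - 2)*31 = (25 - 2)*31 = 23*31 = 713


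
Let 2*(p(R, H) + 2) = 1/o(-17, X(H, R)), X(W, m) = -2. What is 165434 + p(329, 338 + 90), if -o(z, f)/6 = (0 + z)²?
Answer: 573718175/3468 ≈ 1.6543e+5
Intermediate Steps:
o(z, f) = -6*z² (o(z, f) = -6*(0 + z)² = -6*z²)
p(R, H) = -6937/3468 (p(R, H) = -2 + 1/(2*((-6*(-17)²))) = -2 + 1/(2*((-6*289))) = -2 + (½)/(-1734) = -2 + (½)*(-1/1734) = -2 - 1/3468 = -6937/3468)
165434 + p(329, 338 + 90) = 165434 - 6937/3468 = 573718175/3468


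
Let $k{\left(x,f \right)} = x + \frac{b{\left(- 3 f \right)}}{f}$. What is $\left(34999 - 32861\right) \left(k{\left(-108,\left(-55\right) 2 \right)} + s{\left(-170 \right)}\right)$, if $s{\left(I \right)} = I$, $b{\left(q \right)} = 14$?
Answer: $- \frac{32704986}{55} \approx -5.9464 \cdot 10^{5}$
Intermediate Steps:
$k{\left(x,f \right)} = x + \frac{14}{f}$
$\left(34999 - 32861\right) \left(k{\left(-108,\left(-55\right) 2 \right)} + s{\left(-170 \right)}\right) = \left(34999 - 32861\right) \left(\left(-108 + \frac{14}{\left(-55\right) 2}\right) - 170\right) = 2138 \left(\left(-108 + \frac{14}{-110}\right) - 170\right) = 2138 \left(\left(-108 + 14 \left(- \frac{1}{110}\right)\right) - 170\right) = 2138 \left(\left(-108 - \frac{7}{55}\right) - 170\right) = 2138 \left(- \frac{5947}{55} - 170\right) = 2138 \left(- \frac{15297}{55}\right) = - \frac{32704986}{55}$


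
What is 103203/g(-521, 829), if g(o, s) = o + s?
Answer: 103203/308 ≈ 335.07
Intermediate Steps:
103203/g(-521, 829) = 103203/(-521 + 829) = 103203/308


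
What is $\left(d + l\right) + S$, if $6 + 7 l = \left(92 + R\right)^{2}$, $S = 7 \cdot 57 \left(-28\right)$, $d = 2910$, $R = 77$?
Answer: $- \frac{29279}{7} \approx -4182.7$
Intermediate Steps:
$S = -11172$ ($S = 399 \left(-28\right) = -11172$)
$l = \frac{28555}{7}$ ($l = - \frac{6}{7} + \frac{\left(92 + 77\right)^{2}}{7} = - \frac{6}{7} + \frac{169^{2}}{7} = - \frac{6}{7} + \frac{1}{7} \cdot 28561 = - \frac{6}{7} + \frac{28561}{7} = \frac{28555}{7} \approx 4079.3$)
$\left(d + l\right) + S = \left(2910 + \frac{28555}{7}\right) - 11172 = \frac{48925}{7} - 11172 = - \frac{29279}{7}$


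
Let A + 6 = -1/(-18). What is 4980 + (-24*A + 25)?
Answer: 15443/3 ≈ 5147.7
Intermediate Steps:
A = -107/18 (A = -6 - 1/(-18) = -6 - 1*(-1/18) = -6 + 1/18 = -107/18 ≈ -5.9444)
4980 + (-24*A + 25) = 4980 + (-24*(-107/18) + 25) = 4980 + (428/3 + 25) = 4980 + 503/3 = 15443/3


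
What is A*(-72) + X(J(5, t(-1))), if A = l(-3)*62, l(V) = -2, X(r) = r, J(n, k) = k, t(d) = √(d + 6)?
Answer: 8928 + √5 ≈ 8930.2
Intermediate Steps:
t(d) = √(6 + d)
A = -124 (A = -2*62 = -124)
A*(-72) + X(J(5, t(-1))) = -124*(-72) + √(6 - 1) = 8928 + √5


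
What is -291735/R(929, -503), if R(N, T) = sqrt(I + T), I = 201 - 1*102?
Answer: 291735*I*sqrt(101)/202 ≈ 14514.0*I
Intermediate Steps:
I = 99 (I = 201 - 102 = 99)
R(N, T) = sqrt(99 + T)
-291735/R(929, -503) = -291735/sqrt(99 - 503) = -291735*(-I*sqrt(101)/202) = -(-291735)*I*sqrt(101)/202 = 291735*I*sqrt(101)/202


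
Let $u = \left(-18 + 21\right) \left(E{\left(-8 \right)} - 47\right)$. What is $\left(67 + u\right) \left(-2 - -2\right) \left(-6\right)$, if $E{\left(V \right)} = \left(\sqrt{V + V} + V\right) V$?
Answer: $0$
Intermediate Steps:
$E{\left(V \right)} = V \left(V + \sqrt{2} \sqrt{V}\right)$ ($E{\left(V \right)} = \left(\sqrt{2 V} + V\right) V = \left(\sqrt{2} \sqrt{V} + V\right) V = \left(V + \sqrt{2} \sqrt{V}\right) V = V \left(V + \sqrt{2} \sqrt{V}\right)$)
$u = 51 - 96 i$ ($u = \left(-18 + 21\right) \left(\left(\left(-8\right)^{2} + \sqrt{2} \left(-8\right)^{\frac{3}{2}}\right) - 47\right) = 3 \left(\left(64 + \sqrt{2} \left(- 16 i \sqrt{2}\right)\right) - 47\right) = 3 \left(\left(64 - 32 i\right) - 47\right) = 3 \left(17 - 32 i\right) = 51 - 96 i \approx 51.0 - 96.0 i$)
$\left(67 + u\right) \left(-2 - -2\right) \left(-6\right) = \left(67 + \left(51 - 96 i\right)\right) \left(-2 - -2\right) \left(-6\right) = \left(118 - 96 i\right) \left(-2 + 2\right) \left(-6\right) = \left(118 - 96 i\right) 0 \left(-6\right) = \left(118 - 96 i\right) 0 = 0$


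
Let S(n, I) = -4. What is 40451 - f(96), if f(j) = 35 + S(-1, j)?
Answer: 40420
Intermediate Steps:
f(j) = 31 (f(j) = 35 - 4 = 31)
40451 - f(96) = 40451 - 1*31 = 40451 - 31 = 40420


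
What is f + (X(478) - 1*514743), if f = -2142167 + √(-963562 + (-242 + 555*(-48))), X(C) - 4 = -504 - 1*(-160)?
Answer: -2657250 + 2*I*√247611 ≈ -2.6572e+6 + 995.21*I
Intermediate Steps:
X(C) = -340 (X(C) = 4 + (-504 - 1*(-160)) = 4 + (-504 + 160) = 4 - 344 = -340)
f = -2142167 + 2*I*√247611 (f = -2142167 + √(-963562 + (-242 - 26640)) = -2142167 + √(-963562 - 26882) = -2142167 + √(-990444) = -2142167 + 2*I*√247611 ≈ -2.1422e+6 + 995.21*I)
f + (X(478) - 1*514743) = (-2142167 + 2*I*√247611) + (-340 - 1*514743) = (-2142167 + 2*I*√247611) + (-340 - 514743) = (-2142167 + 2*I*√247611) - 515083 = -2657250 + 2*I*√247611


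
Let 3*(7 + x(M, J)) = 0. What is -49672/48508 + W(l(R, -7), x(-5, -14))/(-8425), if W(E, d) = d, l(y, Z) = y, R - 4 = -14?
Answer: -104536761/102169975 ≈ -1.0232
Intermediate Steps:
R = -10 (R = 4 - 14 = -10)
x(M, J) = -7 (x(M, J) = -7 + (1/3)*0 = -7 + 0 = -7)
-49672/48508 + W(l(R, -7), x(-5, -14))/(-8425) = -49672/48508 - 7/(-8425) = -49672*1/48508 - 7*(-1/8425) = -12418/12127 + 7/8425 = -104536761/102169975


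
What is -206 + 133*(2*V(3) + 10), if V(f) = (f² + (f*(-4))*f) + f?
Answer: -5260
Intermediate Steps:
V(f) = f - 3*f² (V(f) = (f² + (-4*f)*f) + f = (f² - 4*f²) + f = -3*f² + f = f - 3*f²)
-206 + 133*(2*V(3) + 10) = -206 + 133*(2*(3*(1 - 3*3)) + 10) = -206 + 133*(2*(3*(1 - 9)) + 10) = -206 + 133*(2*(3*(-8)) + 10) = -206 + 133*(2*(-24) + 10) = -206 + 133*(-48 + 10) = -206 + 133*(-38) = -206 - 5054 = -5260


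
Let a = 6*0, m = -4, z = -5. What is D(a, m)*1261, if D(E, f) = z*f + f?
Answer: 20176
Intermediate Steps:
a = 0
D(E, f) = -4*f (D(E, f) = -5*f + f = -4*f)
D(a, m)*1261 = -4*(-4)*1261 = 16*1261 = 20176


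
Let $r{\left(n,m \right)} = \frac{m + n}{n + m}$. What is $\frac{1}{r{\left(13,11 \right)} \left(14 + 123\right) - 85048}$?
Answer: $- \frac{1}{84911} \approx -1.1777 \cdot 10^{-5}$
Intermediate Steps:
$r{\left(n,m \right)} = 1$ ($r{\left(n,m \right)} = \frac{m + n}{m + n} = 1$)
$\frac{1}{r{\left(13,11 \right)} \left(14 + 123\right) - 85048} = \frac{1}{1 \left(14 + 123\right) - 85048} = \frac{1}{1 \cdot 137 - 85048} = \frac{1}{137 - 85048} = \frac{1}{-84911} = - \frac{1}{84911}$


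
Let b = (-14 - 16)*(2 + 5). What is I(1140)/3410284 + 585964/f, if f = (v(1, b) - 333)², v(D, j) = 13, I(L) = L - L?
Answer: 146491/25600 ≈ 5.7223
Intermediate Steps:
I(L) = 0
b = -210 (b = -30*7 = -210)
f = 102400 (f = (13 - 333)² = (-320)² = 102400)
I(1140)/3410284 + 585964/f = 0/3410284 + 585964/102400 = 0*(1/3410284) + 585964*(1/102400) = 0 + 146491/25600 = 146491/25600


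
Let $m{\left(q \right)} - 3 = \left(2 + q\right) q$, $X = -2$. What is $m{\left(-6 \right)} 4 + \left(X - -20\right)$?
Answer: $126$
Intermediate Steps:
$m{\left(q \right)} = 3 + q \left(2 + q\right)$ ($m{\left(q \right)} = 3 + \left(2 + q\right) q = 3 + q \left(2 + q\right)$)
$m{\left(-6 \right)} 4 + \left(X - -20\right) = \left(3 + \left(-6\right)^{2} + 2 \left(-6\right)\right) 4 - -18 = \left(3 + 36 - 12\right) 4 + \left(-2 + 20\right) = 27 \cdot 4 + 18 = 108 + 18 = 126$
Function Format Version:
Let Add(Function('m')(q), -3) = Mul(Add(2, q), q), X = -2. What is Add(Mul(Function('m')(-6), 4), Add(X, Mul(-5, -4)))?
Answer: 126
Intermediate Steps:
Function('m')(q) = Add(3, Mul(q, Add(2, q))) (Function('m')(q) = Add(3, Mul(Add(2, q), q)) = Add(3, Mul(q, Add(2, q))))
Add(Mul(Function('m')(-6), 4), Add(X, Mul(-5, -4))) = Add(Mul(Add(3, Pow(-6, 2), Mul(2, -6)), 4), Add(-2, Mul(-5, -4))) = Add(Mul(Add(3, 36, -12), 4), Add(-2, 20)) = Add(Mul(27, 4), 18) = Add(108, 18) = 126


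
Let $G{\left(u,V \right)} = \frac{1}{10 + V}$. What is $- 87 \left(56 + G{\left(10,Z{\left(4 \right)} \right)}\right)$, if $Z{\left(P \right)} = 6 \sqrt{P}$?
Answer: $- \frac{107271}{22} \approx -4876.0$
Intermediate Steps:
$- 87 \left(56 + G{\left(10,Z{\left(4 \right)} \right)}\right) = - 87 \left(56 + \frac{1}{10 + 6 \sqrt{4}}\right) = - 87 \left(56 + \frac{1}{10 + 6 \cdot 2}\right) = - 87 \left(56 + \frac{1}{10 + 12}\right) = - 87 \left(56 + \frac{1}{22}\right) = \left(-87\right) \frac{1233}{22} = - \frac{107271}{22}$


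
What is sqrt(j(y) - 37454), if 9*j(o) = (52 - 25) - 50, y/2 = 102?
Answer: I*sqrt(337109)/3 ≈ 193.54*I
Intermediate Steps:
y = 204 (y = 2*102 = 204)
j(o) = -23/9 (j(o) = ((52 - 25) - 50)/9 = (27 - 50)/9 = (1/9)*(-23) = -23/9)
sqrt(j(y) - 37454) = sqrt(-23/9 - 37454) = sqrt(-337109/9) = I*sqrt(337109)/3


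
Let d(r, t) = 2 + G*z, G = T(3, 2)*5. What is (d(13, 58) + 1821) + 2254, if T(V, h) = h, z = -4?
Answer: 4037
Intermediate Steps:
G = 10 (G = 2*5 = 10)
d(r, t) = -38 (d(r, t) = 2 + 10*(-4) = 2 - 40 = -38)
(d(13, 58) + 1821) + 2254 = (-38 + 1821) + 2254 = 1783 + 2254 = 4037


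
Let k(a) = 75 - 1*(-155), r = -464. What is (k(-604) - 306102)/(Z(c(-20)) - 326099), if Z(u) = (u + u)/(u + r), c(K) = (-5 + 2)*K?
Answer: 4413296/4705147 ≈ 0.93797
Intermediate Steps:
c(K) = -3*K
k(a) = 230 (k(a) = 75 + 155 = 230)
Z(u) = 2*u/(-464 + u) (Z(u) = (u + u)/(u - 464) = (2*u)/(-464 + u) = 2*u/(-464 + u))
(k(-604) - 306102)/(Z(c(-20)) - 326099) = (230 - 306102)/(2*(-3*(-20))/(-464 - 3*(-20)) - 326099) = -305872/(2*60/(-464 + 60) - 326099) = -305872/(2*60/(-404) - 326099) = -305872/(2*60*(-1/404) - 326099) = -305872/(-30/101 - 326099) = -305872/(-32936029/101) = -305872*(-101/32936029) = 4413296/4705147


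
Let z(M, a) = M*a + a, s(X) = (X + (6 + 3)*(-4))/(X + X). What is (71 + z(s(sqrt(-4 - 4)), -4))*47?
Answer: 3055 - 846*I*sqrt(2) ≈ 3055.0 - 1196.4*I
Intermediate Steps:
s(X) = (-36 + X)/(2*X) (s(X) = (X + 9*(-4))/((2*X)) = (X - 36)*(1/(2*X)) = (-36 + X)*(1/(2*X)) = (-36 + X)/(2*X))
z(M, a) = a + M*a
(71 + z(s(sqrt(-4 - 4)), -4))*47 = (71 - 4*(1 + (-36 + sqrt(-4 - 4))/(2*(sqrt(-4 - 4)))))*47 = (71 - 4*(1 + (-36 + sqrt(-8))/(2*(sqrt(-8)))))*47 = (71 - 4*(1 + (-36 + 2*I*sqrt(2))/(2*((2*I*sqrt(2))))))*47 = (71 - 4*(1 + (-I*sqrt(2)/4)*(-36 + 2*I*sqrt(2))/2))*47 = (71 - 4*(1 - I*sqrt(2)*(-36 + 2*I*sqrt(2))/8))*47 = (71 + (-4 + I*sqrt(2)*(-36 + 2*I*sqrt(2))/2))*47 = (67 + I*sqrt(2)*(-36 + 2*I*sqrt(2))/2)*47 = 3149 + 47*I*sqrt(2)*(-36 + 2*I*sqrt(2))/2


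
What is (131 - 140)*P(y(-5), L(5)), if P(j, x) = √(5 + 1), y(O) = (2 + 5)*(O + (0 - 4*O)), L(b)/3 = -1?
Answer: -9*√6 ≈ -22.045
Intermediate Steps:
L(b) = -3 (L(b) = 3*(-1) = -3)
y(O) = -21*O (y(O) = 7*(O - 4*O) = 7*(-3*O) = -21*O)
P(j, x) = √6
(131 - 140)*P(y(-5), L(5)) = (131 - 140)*√6 = -9*√6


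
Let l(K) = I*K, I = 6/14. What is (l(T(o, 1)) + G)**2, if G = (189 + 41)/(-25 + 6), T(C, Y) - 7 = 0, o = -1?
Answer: 29929/361 ≈ 82.906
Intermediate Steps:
T(C, Y) = 7 (T(C, Y) = 7 + 0 = 7)
G = -230/19 (G = 230/(-19) = 230*(-1/19) = -230/19 ≈ -12.105)
I = 3/7 (I = 6*(1/14) = 3/7 ≈ 0.42857)
l(K) = 3*K/7
(l(T(o, 1)) + G)**2 = ((3/7)*7 - 230/19)**2 = (3 - 230/19)**2 = (-173/19)**2 = 29929/361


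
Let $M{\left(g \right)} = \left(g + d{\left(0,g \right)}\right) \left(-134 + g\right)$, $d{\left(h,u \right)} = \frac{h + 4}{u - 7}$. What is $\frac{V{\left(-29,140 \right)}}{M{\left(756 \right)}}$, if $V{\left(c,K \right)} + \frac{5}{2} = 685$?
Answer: $\frac{1022385}{704412512} \approx 0.0014514$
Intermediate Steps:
$d{\left(h,u \right)} = \frac{4 + h}{-7 + u}$
$V{\left(c,K \right)} = \frac{1365}{2}$ ($V{\left(c,K \right)} = - \frac{5}{2} + 685 = \frac{1365}{2}$)
$M{\left(g \right)} = \left(-134 + g\right) \left(g + \frac{4}{-7 + g}\right)$ ($M{\left(g \right)} = \left(g + \frac{4 + 0}{-7 + g}\right) \left(-134 + g\right) = \left(g + \frac{1}{-7 + g} 4\right) \left(-134 + g\right) = \left(g + \frac{4}{-7 + g}\right) \left(-134 + g\right) = \left(-134 + g\right) \left(g + \frac{4}{-7 + g}\right)$)
$\frac{V{\left(-29,140 \right)}}{M{\left(756 \right)}} = \frac{1365}{2 \frac{-536 + 4 \cdot 756 + 756 \left(-134 + 756\right) \left(-7 + 756\right)}{-7 + 756}} = \frac{1365}{2 \frac{-536 + 3024 + 756 \cdot 622 \cdot 749}{749}} = \frac{1365}{2 \frac{-536 + 3024 + 352203768}{749}} = \frac{1365}{2 \cdot \frac{1}{749} \cdot 352206256} = \frac{1365}{2 \cdot \frac{352206256}{749}} = \frac{1365}{2} \cdot \frac{749}{352206256} = \frac{1022385}{704412512}$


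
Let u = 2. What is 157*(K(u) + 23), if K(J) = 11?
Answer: 5338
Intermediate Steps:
157*(K(u) + 23) = 157*(11 + 23) = 157*34 = 5338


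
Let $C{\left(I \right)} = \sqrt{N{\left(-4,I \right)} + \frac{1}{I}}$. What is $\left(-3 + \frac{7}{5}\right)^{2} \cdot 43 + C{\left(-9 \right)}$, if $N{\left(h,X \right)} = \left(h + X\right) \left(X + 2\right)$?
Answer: $\frac{2752}{25} + \frac{\sqrt{818}}{3} \approx 119.61$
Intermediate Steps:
$N{\left(h,X \right)} = \left(2 + X\right) \left(X + h\right)$ ($N{\left(h,X \right)} = \left(X + h\right) \left(2 + X\right) = \left(2 + X\right) \left(X + h\right)$)
$C{\left(I \right)} = \sqrt{-8 + \frac{1}{I} + I^{2} - 2 I}$ ($C{\left(I \right)} = \sqrt{\left(I^{2} + 2 I + 2 \left(-4\right) + I \left(-4\right)\right) + \frac{1}{I}} = \sqrt{\left(I^{2} + 2 I - 8 - 4 I\right) + \frac{1}{I}} = \sqrt{\left(-8 + I^{2} - 2 I\right) + \frac{1}{I}} = \sqrt{-8 + \frac{1}{I} + I^{2} - 2 I}$)
$\left(-3 + \frac{7}{5}\right)^{2} \cdot 43 + C{\left(-9 \right)} = \left(-3 + \frac{7}{5}\right)^{2} \cdot 43 + \sqrt{-8 + \frac{1}{-9} + \left(-9\right)^{2} - -18} = \left(-3 + 7 \cdot \frac{1}{5}\right)^{2} \cdot 43 + \sqrt{-8 - \frac{1}{9} + 81 + 18} = \left(-3 + \frac{7}{5}\right)^{2} \cdot 43 + \sqrt{\frac{818}{9}} = \left(- \frac{8}{5}\right)^{2} \cdot 43 + \frac{\sqrt{818}}{3} = \frac{64}{25} \cdot 43 + \frac{\sqrt{818}}{3} = \frac{2752}{25} + \frac{\sqrt{818}}{3}$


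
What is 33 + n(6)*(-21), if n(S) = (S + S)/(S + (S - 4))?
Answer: 3/2 ≈ 1.5000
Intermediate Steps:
n(S) = 2*S/(-4 + 2*S) (n(S) = (2*S)/(S + (-4 + S)) = (2*S)/(-4 + 2*S) = 2*S/(-4 + 2*S))
33 + n(6)*(-21) = 33 + (6/(-2 + 6))*(-21) = 33 + (6/4)*(-21) = 33 + (6*(¼))*(-21) = 33 + (3/2)*(-21) = 33 - 63/2 = 3/2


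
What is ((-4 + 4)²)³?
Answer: 0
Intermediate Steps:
((-4 + 4)²)³ = (0²)³ = 0³ = 0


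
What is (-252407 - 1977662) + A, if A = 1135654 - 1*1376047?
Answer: -2470462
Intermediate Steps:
A = -240393 (A = 1135654 - 1376047 = -240393)
(-252407 - 1977662) + A = (-252407 - 1977662) - 240393 = -2230069 - 240393 = -2470462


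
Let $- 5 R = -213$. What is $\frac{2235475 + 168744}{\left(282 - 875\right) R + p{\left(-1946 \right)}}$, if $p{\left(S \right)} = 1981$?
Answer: $- \frac{12021095}{116404} \approx -103.27$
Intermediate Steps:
$R = \frac{213}{5}$ ($R = \left(- \frac{1}{5}\right) \left(-213\right) = \frac{213}{5} \approx 42.6$)
$\frac{2235475 + 168744}{\left(282 - 875\right) R + p{\left(-1946 \right)}} = \frac{2235475 + 168744}{\left(282 - 875\right) \frac{213}{5} + 1981} = \frac{2404219}{\left(-593\right) \frac{213}{5} + 1981} = \frac{2404219}{- \frac{126309}{5} + 1981} = \frac{2404219}{- \frac{116404}{5}} = 2404219 \left(- \frac{5}{116404}\right) = - \frac{12021095}{116404}$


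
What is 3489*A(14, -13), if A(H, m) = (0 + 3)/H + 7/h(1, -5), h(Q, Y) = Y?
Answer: -289587/70 ≈ -4137.0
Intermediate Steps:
A(H, m) = -7/5 + 3/H (A(H, m) = (0 + 3)/H + 7/(-5) = 3/H + 7*(-⅕) = 3/H - 7/5 = -7/5 + 3/H)
3489*A(14, -13) = 3489*(-7/5 + 3/14) = 3489*(-83/70) = -289587/70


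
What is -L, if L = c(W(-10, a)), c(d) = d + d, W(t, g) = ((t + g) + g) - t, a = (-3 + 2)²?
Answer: -4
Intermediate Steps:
a = 1 (a = (-1)² = 1)
W(t, g) = 2*g (W(t, g) = ((g + t) + g) - t = (t + 2*g) - t = 2*g)
c(d) = 2*d
L = 4 (L = 2*(2*1) = 2*2 = 4)
-L = -1*4 = -4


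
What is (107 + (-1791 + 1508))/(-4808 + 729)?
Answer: 176/4079 ≈ 0.043148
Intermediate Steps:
(107 + (-1791 + 1508))/(-4808 + 729) = (107 - 283)/(-4079) = -176*(-1/4079) = 176/4079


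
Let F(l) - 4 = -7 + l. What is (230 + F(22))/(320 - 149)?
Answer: 83/57 ≈ 1.4561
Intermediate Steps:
F(l) = -3 + l (F(l) = 4 + (-7 + l) = -3 + l)
(230 + F(22))/(320 - 149) = (230 + (-3 + 22))/(320 - 149) = (230 + 19)/171 = 249*(1/171) = 83/57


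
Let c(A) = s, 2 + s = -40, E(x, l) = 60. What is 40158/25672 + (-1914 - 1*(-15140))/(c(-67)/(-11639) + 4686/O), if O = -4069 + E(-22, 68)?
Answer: -247514197353901/21809958873 ≈ -11349.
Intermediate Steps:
s = -42 (s = -2 - 40 = -42)
c(A) = -42
O = -4009 (O = -4069 + 60 = -4009)
40158/25672 + (-1914 - 1*(-15140))/(c(-67)/(-11639) + 4686/O) = 40158/25672 + (-1914 - 1*(-15140))/(-42/(-11639) + 4686/(-4009)) = 40158*(1/25672) + (-1914 + 15140)/(-42*(-1/11639) + 4686*(-1/4009)) = 20079/12836 + 13226/(42/11639 - 4686/4009) = 20079/12836 + 13226/(-54371976/46660751) = 20079/12836 + 13226*(-46660751/54371976) = 20079/12836 - 308567546363/27185988 = -247514197353901/21809958873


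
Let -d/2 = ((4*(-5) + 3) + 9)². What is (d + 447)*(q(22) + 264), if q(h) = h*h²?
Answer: 3480928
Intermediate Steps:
q(h) = h³
d = -128 (d = -2*((4*(-5) + 3) + 9)² = -2*((-20 + 3) + 9)² = -2*(-17 + 9)² = -2*(-8)² = -2*64 = -128)
(d + 447)*(q(22) + 264) = (-128 + 447)*(22³ + 264) = 319*(10648 + 264) = 319*10912 = 3480928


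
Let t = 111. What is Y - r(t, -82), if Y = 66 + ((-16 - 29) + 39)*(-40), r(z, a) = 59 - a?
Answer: 165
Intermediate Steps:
Y = 306 (Y = 66 + (-45 + 39)*(-40) = 66 - 6*(-40) = 66 + 240 = 306)
Y - r(t, -82) = 306 - (59 - 1*(-82)) = 306 - (59 + 82) = 306 - 1*141 = 306 - 141 = 165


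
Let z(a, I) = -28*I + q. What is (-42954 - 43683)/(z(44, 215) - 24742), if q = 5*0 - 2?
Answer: 86637/30764 ≈ 2.8162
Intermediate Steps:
q = -2 (q = 0 - 2 = -2)
z(a, I) = -2 - 28*I (z(a, I) = -28*I - 2 = -2 - 28*I)
(-42954 - 43683)/(z(44, 215) - 24742) = (-42954 - 43683)/((-2 - 28*215) - 24742) = -86637/((-2 - 6020) - 24742) = -86637/(-6022 - 24742) = -86637/(-30764) = -86637*(-1/30764) = 86637/30764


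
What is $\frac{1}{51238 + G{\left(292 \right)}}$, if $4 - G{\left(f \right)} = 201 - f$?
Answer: $\frac{1}{51333} \approx 1.9481 \cdot 10^{-5}$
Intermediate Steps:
$G{\left(f \right)} = -197 + f$ ($G{\left(f \right)} = 4 - \left(201 - f\right) = 4 + \left(-201 + f\right) = -197 + f$)
$\frac{1}{51238 + G{\left(292 \right)}} = \frac{1}{51238 + \left(-197 + 292\right)} = \frac{1}{51238 + 95} = \frac{1}{51333}$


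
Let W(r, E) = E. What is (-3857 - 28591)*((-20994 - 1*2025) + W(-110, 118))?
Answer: 743091648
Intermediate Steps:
(-3857 - 28591)*((-20994 - 1*2025) + W(-110, 118)) = (-3857 - 28591)*((-20994 - 1*2025) + 118) = -32448*((-20994 - 2025) + 118) = -32448*(-23019 + 118) = -32448*(-22901) = 743091648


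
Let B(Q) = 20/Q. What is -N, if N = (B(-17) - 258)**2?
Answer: -19412836/289 ≈ -67173.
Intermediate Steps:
N = 19412836/289 (N = (20/(-17) - 258)**2 = (20*(-1/17) - 258)**2 = (-20/17 - 258)**2 = (-4406/17)**2 = 19412836/289 ≈ 67173.)
-N = -1*19412836/289 = -19412836/289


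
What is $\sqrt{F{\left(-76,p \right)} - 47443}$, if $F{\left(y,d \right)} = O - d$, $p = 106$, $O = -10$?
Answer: $i \sqrt{47559} \approx 218.08 i$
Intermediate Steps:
$F{\left(y,d \right)} = -10 - d$
$\sqrt{F{\left(-76,p \right)} - 47443} = \sqrt{\left(-10 - 106\right) - 47443} = \sqrt{-116 - 47443} = \sqrt{-47559} = i \sqrt{47559}$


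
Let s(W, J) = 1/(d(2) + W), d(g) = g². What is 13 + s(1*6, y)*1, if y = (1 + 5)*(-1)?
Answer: 131/10 ≈ 13.100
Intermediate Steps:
y = -6 (y = 6*(-1) = -6)
s(W, J) = 1/(4 + W) (s(W, J) = 1/(2² + W) = 1/(4 + W))
13 + s(1*6, y)*1 = 13 + 1/(4 + 1*6) = 13 + 1/(4 + 6) = 13 + 1/10 = 13 + (⅒)*1 = 13 + ⅒ = 131/10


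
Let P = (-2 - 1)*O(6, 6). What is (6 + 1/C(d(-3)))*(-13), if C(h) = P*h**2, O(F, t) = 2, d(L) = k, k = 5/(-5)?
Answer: -455/6 ≈ -75.833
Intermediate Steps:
k = -1 (k = 5*(-1/5) = -1)
d(L) = -1
P = -6 (P = (-2 - 1)*2 = -3*2 = -6)
C(h) = -6*h**2
(6 + 1/C(d(-3)))*(-13) = (6 + 1/(-6*(-1)**2))*(-13) = (6 + 1/(-6*1))*(-13) = (6 + 1/(-6))*(-13) = (6 - 1/6)*(-13) = (35/6)*(-13) = -455/6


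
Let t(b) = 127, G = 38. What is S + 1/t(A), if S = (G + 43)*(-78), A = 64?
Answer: -802385/127 ≈ -6318.0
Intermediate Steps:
S = -6318 (S = (38 + 43)*(-78) = 81*(-78) = -6318)
S + 1/t(A) = -6318 + 1/127 = -802385/127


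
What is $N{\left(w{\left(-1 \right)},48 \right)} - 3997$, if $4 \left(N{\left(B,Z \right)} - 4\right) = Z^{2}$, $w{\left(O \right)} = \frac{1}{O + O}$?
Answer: $-3417$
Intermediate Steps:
$w{\left(O \right)} = \frac{1}{2 O}$
$N{\left(B,Z \right)} = 4 + \frac{Z^{2}}{4}$
$N{\left(w{\left(-1 \right)},48 \right)} - 3997 = \left(4 + \frac{48^{2}}{4}\right) - 3997 = \left(4 + \frac{1}{4} \cdot 2304\right) - 3997 = \left(4 + 576\right) - 3997 = 580 - 3997 = -3417$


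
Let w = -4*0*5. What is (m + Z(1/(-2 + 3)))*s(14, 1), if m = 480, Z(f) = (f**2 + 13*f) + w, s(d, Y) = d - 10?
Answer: 1976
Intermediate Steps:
s(d, Y) = -10 + d
w = 0 (w = 0*5 = 0)
Z(f) = f**2 + 13*f (Z(f) = (f**2 + 13*f) + 0 = f**2 + 13*f)
(m + Z(1/(-2 + 3)))*s(14, 1) = (480 + (13 + 1/(-2 + 3))/(-2 + 3))*(-10 + 14) = (480 + (13 + 1/1)/1)*4 = (480 + 1*(13 + 1))*4 = (480 + 1*14)*4 = (480 + 14)*4 = 494*4 = 1976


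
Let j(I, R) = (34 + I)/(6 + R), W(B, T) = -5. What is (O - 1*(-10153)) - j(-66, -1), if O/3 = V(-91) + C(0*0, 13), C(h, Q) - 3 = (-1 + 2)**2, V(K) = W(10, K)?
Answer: 50782/5 ≈ 10156.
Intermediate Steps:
V(K) = -5
C(h, Q) = 4 (C(h, Q) = 3 + (-1 + 2)**2 = 3 + 1**2 = 3 + 1 = 4)
O = -3 (O = 3*(-5 + 4) = 3*(-1) = -3)
j(I, R) = (34 + I)/(6 + R)
(O - 1*(-10153)) - j(-66, -1) = (-3 - 1*(-10153)) - (34 - 66)/(6 - 1) = (-3 + 10153) - (-32)/5 = 10150 - (-32)/5 = 10150 - 1*(-32/5) = 10150 + 32/5 = 50782/5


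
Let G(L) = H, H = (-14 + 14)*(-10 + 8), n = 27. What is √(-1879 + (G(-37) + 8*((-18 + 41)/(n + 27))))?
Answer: I*√151923/9 ≈ 43.308*I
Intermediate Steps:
H = 0 (H = 0*(-2) = 0)
G(L) = 0
√(-1879 + (G(-37) + 8*((-18 + 41)/(n + 27)))) = √(-1879 + (0 + 8*((-18 + 41)/(27 + 27)))) = √(-1879 + (0 + 8*(23/54))) = √(-1879 + (0 + 92/27)) = √(-1879 + 92/27) = √(-50641/27) = I*√151923/9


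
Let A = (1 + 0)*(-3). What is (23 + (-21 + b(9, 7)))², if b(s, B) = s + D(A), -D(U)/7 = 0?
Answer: 121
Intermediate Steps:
A = -3 (A = 1*(-3) = -3)
D(U) = 0 (D(U) = -7*0 = 0)
b(s, B) = s (b(s, B) = s + 0 = s)
(23 + (-21 + b(9, 7)))² = (23 + (-21 + 9))² = (23 - 12)² = 11² = 121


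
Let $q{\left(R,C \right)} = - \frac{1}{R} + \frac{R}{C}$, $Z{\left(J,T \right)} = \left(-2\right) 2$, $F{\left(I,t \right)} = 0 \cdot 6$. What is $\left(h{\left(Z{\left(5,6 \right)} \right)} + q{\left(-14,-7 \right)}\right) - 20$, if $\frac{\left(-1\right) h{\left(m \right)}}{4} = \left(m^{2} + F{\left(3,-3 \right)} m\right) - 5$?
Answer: $- \frac{867}{14} \approx -61.929$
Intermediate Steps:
$F{\left(I,t \right)} = 0$
$Z{\left(J,T \right)} = -4$
$h{\left(m \right)} = 20 - 4 m^{2}$ ($h{\left(m \right)} = - 4 \left(\left(m^{2} + 0 m\right) - 5\right) = - 4 \left(\left(m^{2} + 0\right) - 5\right) = - 4 \left(m^{2} - 5\right) = - 4 \left(-5 + m^{2}\right) = 20 - 4 m^{2}$)
$\left(h{\left(Z{\left(5,6 \right)} \right)} + q{\left(-14,-7 \right)}\right) - 20 = \left(\left(20 - 4 \left(-4\right)^{2}\right) - \left(- \frac{1}{14} - 2\right)\right) - 20 = \left(\left(20 - 64\right) - - \frac{29}{14}\right) - 20 = \left(\left(20 - 64\right) + \left(\frac{1}{14} + 2\right)\right) - 20 = \left(-44 + \frac{29}{14}\right) - 20 = - \frac{587}{14} - 20 = - \frac{867}{14}$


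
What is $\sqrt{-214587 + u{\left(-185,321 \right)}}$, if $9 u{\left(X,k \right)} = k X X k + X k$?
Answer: $\frac{\sqrt{3524587557}}{3} \approx 19789.0$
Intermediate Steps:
$u{\left(X,k \right)} = \frac{X k}{9} + \frac{X^{2} k^{2}}{9}$ ($u{\left(X,k \right)} = \frac{k X X k + X k}{9} = \frac{X k X k + X k}{9} = \frac{k X^{2} k + X k}{9} = \frac{X^{2} k^{2} + X k}{9} = \frac{X k + X^{2} k^{2}}{9} = \frac{X k}{9} + \frac{X^{2} k^{2}}{9}$)
$\sqrt{-214587 + u{\left(-185,321 \right)}} = \sqrt{-214587 + \frac{1}{9} \left(-185\right) 321 \left(1 - 59385\right)} = \sqrt{-214587 + \frac{1}{9} \left(-185\right) 321 \left(-59384\right)} = \sqrt{-214587 + \frac{1175506280}{3}} = \sqrt{\frac{1174862519}{3}} = \frac{\sqrt{3524587557}}{3}$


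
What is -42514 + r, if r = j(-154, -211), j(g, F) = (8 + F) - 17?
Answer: -42734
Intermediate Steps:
j(g, F) = -9 + F
r = -220 (r = -9 - 211 = -220)
-42514 + r = -42514 - 220 = -42734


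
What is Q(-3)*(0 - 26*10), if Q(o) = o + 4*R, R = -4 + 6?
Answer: -1300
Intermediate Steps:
R = 2
Q(o) = 8 + o (Q(o) = o + 4*2 = o + 8 = 8 + o)
Q(-3)*(0 - 26*10) = (8 - 3)*(0 - 26*10) = 5*(0 - 260) = 5*(-260) = -1300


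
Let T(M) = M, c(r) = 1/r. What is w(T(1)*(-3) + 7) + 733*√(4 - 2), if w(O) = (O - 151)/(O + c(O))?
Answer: -588/17 + 733*√2 ≈ 1002.0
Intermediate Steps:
w(O) = (-151 + O)/(O + 1/O) (w(O) = (O - 151)/(O + 1/O) = (-151 + O)/(O + 1/O))
w(T(1)*(-3) + 7) + 733*√(4 - 2) = (1*(-3) + 7)*(-151 + (1*(-3) + 7))/(1 + (1*(-3) + 7)²) + 733*√(4 - 2) = (-3 + 7)*(-151 + (-3 + 7))/(1 + (-3 + 7)²) + 733*√2 = 4*(-151 + 4)/(1 + 4²) + 733*√2 = 4*(-147)/(1 + 16) + 733*√2 = 4*(-147)/17 + 733*√2 = 4*(1/17)*(-147) + 733*√2 = -588/17 + 733*√2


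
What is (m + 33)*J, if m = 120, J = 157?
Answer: 24021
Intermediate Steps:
(m + 33)*J = (120 + 33)*157 = 153*157 = 24021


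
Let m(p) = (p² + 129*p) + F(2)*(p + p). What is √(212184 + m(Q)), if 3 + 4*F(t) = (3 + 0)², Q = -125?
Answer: √211309 ≈ 459.68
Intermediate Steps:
F(t) = 3/2 (F(t) = -¾ + (3 + 0)²/4 = -¾ + (¼)*3² = -¾ + (¼)*9 = -¾ + 9/4 = 3/2)
m(p) = p² + 132*p (m(p) = (p² + 129*p) + 3*(p + p)/2 = (p² + 129*p) + 3*(2*p)/2 = (p² + 129*p) + 3*p = p² + 132*p)
√(212184 + m(Q)) = √(212184 - 125*(132 - 125)) = √(212184 - 125*7) = √(212184 - 875) = √211309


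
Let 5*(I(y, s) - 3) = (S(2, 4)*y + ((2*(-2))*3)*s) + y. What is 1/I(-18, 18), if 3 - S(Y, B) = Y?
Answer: -5/237 ≈ -0.021097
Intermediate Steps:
S(Y, B) = 3 - Y
I(y, s) = 3 - 12*s/5 + 2*y/5 (I(y, s) = 3 + (((3 - 1*2)*y + ((2*(-2))*3)*s) + y)/5 = 3 + (((3 - 2)*y + (-4*3)*s) + y)/5 = 3 + ((1*y - 12*s) + y)/5 = 3 + ((y - 12*s) + y)/5 = 3 + (-12*s + 2*y)/5 = 3 + (-12*s/5 + 2*y/5) = 3 - 12*s/5 + 2*y/5)
1/I(-18, 18) = 1/(3 - 12/5*18 + (⅖)*(-18)) = 1/(3 - 216/5 - 36/5) = 1/(-237/5) = -5/237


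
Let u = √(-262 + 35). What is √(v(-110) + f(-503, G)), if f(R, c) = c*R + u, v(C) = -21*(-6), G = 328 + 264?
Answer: √(-297650 + I*√227) ≈ 0.01 + 545.57*I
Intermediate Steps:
G = 592
v(C) = 126
u = I*√227 (u = √(-227) = I*√227 ≈ 15.067*I)
f(R, c) = I*√227 + R*c (f(R, c) = c*R + I*√227 = R*c + I*√227 = I*√227 + R*c)
√(v(-110) + f(-503, G)) = √(126 + (I*√227 - 503*592)) = √(126 + (I*√227 - 297776)) = √(126 + (-297776 + I*√227)) = √(-297650 + I*√227)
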